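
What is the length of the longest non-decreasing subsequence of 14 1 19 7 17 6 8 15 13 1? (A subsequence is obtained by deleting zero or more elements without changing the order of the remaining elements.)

4

Let dp[i] be the longest non-decreasing subsequence ending at position i. Then dp = [1, 1, 2, 2, 3, 2, 3, 4, 4, 2].
The maximum is 4; one witness is 1, 7, 8, 15 at positions 2,4,7,8.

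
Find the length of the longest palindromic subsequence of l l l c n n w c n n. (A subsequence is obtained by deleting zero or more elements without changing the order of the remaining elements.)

5

One longest palindromic subsequence is nncnn (positions 5,6,8,9,10); it reads the same forward and backward, and the interval DP gives dp[1][10] = 5.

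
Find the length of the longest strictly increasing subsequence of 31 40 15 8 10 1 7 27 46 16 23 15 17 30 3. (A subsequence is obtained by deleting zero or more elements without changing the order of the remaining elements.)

Scanning left to right, the best length ending at each element is: 31→1, 40→2, 15→1, 8→1, 10→2, 1→1, 7→2, 27→3, 46→4, 16→3, 23→4, 15→3, 17→4, 30→5, 3→2.
So the longest increasing subsequence has length 5, e.g. 8, 10, 16, 23, 30.

5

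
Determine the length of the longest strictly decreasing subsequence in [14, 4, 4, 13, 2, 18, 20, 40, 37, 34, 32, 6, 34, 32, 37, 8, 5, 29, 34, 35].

One longest decreasing subsequence is 40, 37, 34, 32, 6, 5 (positions 8,9,10,11,12,17), of length 6; no longer one exists.

6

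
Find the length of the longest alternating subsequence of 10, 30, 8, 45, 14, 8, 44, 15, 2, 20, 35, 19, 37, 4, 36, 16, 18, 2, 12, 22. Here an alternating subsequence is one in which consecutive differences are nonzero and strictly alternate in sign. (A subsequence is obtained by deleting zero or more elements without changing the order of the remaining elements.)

16

Track the best alternating length ending on an up-step vs a down-step at each position: up/down = 1/1, 2/1, 1/3, 4/1, 4/5, 1/5, 6/5, 6/7, 1/7, 8/7, 8/7, 8/9, 10/7, 8/11, 12/11, 12/13, 14/13, 1/15, 16/15, 16/13.
The maximum over both is 16; one such subsequence is 10, 30, 8, 45, 14, 44, 15, 20, 19, 37, 4, 36, 16, 18, 2, 12.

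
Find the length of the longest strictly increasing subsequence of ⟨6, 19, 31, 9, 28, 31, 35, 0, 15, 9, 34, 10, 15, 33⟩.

5

Scanning left to right, the best length ending at each element is: 6→1, 19→2, 31→3, 9→2, 28→3, 31→4, 35→5, 0→1, 15→3, 9→2, 34→5, 10→3, 15→4, 33→5.
So the longest increasing subsequence has length 5, e.g. 6, 19, 28, 31, 35.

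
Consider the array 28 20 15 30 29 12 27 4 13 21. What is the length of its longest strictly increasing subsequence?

Let dp[i] be the longest increasing subsequence ending at position i. Then dp = [1, 1, 1, 2, 2, 1, 2, 1, 2, 3].
The maximum is 3; one witness is 12, 13, 21 at positions 6,9,10.

3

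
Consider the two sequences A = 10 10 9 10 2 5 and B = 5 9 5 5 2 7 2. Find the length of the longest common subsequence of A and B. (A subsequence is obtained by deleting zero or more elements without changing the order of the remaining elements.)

A longest common subsequence is 9, 2 (length 2); the LCS DP confirms no longer common subsequence exists.

2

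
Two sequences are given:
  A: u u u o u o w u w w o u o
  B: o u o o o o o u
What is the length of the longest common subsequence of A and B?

5

A longest common subsequence is uooou (length 5); the LCS DP confirms no longer common subsequence exists.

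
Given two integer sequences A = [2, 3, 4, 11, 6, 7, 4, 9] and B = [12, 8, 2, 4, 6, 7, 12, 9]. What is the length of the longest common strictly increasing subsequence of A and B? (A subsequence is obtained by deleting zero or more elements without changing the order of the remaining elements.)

A longest common strictly increasing subsequence is 2, 4, 6, 7, 9 (length 5); it appears in order in both A and B, and no longer such subsequence exists.

5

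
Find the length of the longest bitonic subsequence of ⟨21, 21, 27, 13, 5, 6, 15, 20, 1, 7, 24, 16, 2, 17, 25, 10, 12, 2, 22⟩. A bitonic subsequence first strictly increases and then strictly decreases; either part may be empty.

8

One longest bitonic subsequence is 5, 6, 15, 20, 24, 17, 12, 2 (positions 5,6,7,8,11,14,17,18): it rises to 24 then falls. Length 8 is optimal.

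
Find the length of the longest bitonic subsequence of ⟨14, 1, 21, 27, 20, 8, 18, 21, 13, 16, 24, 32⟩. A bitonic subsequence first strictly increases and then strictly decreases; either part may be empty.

6

One longest bitonic subsequence is 14, 21, 27, 20, 18, 16 (positions 1,3,4,5,7,10): it rises to 27 then falls. Length 6 is optimal.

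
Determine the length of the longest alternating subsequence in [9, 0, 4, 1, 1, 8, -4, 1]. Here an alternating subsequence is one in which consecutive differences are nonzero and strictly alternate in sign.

Track the best alternating length ending on an up-step vs a down-step at each position: up/down = 1/1, 1/2, 3/2, 3/4, 3/4, 5/2, 1/6, 7/6.
The maximum over both is 7; one such subsequence is 9, 0, 4, 1, 8, -4, 1.

7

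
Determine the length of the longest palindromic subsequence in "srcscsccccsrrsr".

11

Using dp[i][j] = 2 + dp[i+1][j−1] if the ends match, else max(dp[i+1][j], dp[i][j−1]):
dp[1][15] = 11. A witness is srscccccsrs at positions 1,2,4,5,7,8,9,10,11,13,14.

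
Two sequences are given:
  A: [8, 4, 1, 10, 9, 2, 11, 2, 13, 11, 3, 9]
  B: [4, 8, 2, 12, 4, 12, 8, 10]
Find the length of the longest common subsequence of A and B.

3

Backtracking the LCS table gives one alignment: 8 (A1,B2) → 4 (A2,B5) → 10 (A4,B8).
So the longest common subsequence has length 3.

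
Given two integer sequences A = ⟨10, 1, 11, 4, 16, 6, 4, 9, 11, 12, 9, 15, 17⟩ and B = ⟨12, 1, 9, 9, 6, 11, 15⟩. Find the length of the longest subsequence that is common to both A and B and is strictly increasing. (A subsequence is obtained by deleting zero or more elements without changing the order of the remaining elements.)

For each value that appears in both, track the longest common increasing run ending there.
The best achievable length is 4; one witness is 1, 9, 11, 15 (A-positions 2,8,9,12, B-positions 2,3,6,7).

4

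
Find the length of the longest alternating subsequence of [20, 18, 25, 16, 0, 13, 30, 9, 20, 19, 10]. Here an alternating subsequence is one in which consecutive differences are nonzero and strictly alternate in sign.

Track the best alternating length ending on an up-step vs a down-step at each position: up/down = 1/1, 1/2, 3/1, 1/4, 1/4, 5/4, 5/1, 5/6, 7/6, 7/8, 7/8.
The maximum over both is 8; one such subsequence is 20, 18, 25, 0, 13, 9, 20, 19.

8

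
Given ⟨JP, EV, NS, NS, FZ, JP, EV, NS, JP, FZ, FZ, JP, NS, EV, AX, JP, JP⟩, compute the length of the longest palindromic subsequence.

Using dp[i][j] = 2 + dp[i+1][j−1] if the ends match, else max(dp[i+1][j], dp[i][j−1]):
dp[1][17] = 12. A witness is JP JP EV NS JP FZ FZ JP NS EV JP JP at positions 1,6,7,8,9,10,11,12,13,14,16,17.

12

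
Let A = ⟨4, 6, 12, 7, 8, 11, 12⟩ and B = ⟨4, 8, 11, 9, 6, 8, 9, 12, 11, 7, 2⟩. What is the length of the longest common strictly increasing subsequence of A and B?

For each value that appears in both, track the longest common increasing run ending there.
The best achievable length is 4; one witness is 4, 8, 11, 12 (A-positions 1,5,6,7, B-positions 1,2,3,8).

4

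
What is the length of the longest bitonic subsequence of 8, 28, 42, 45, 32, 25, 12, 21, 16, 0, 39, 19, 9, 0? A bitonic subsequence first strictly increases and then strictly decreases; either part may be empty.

10

Let inc[i] be the LIS ending at i and dec[i] the longest strictly decreasing subsequence starting at i. inc = [1, 2, 3, 4, 3, 2, 2, 3, 3, 1, 4, 4, 2, 1], dec = [2, 6, 7, 7, 6, 5, 3, 4, 3, 1, 4, 3, 2, 1].
max_i inc[i]+dec[i]−1 = 10, with one witness 8, 28, 42, 45, 32, 25, 21, 19, 9, 0.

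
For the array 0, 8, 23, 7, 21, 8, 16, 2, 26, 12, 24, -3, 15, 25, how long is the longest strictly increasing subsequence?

One longest increasing subsequence is 0, 7, 8, 16, 24, 25 (positions 1,4,6,7,11,14), of length 6; no longer one exists.

6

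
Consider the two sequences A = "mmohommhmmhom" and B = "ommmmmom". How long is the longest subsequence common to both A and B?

7

Backtracking the LCS table gives one alignment: m (A2,B2) → m (A6,B3) → m (A7,B4) → m (A9,B5) → m (A10,B6) → o (A12,B7) → m (A13,B8).
So the longest common subsequence has length 7.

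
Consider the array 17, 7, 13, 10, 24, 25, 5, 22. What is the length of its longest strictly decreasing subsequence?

4

Let dp[i] be the longest decreasing subsequence ending at position i. Then dp = [1, 2, 2, 3, 1, 1, 4, 2].
The maximum is 4; one witness is 17, 13, 10, 5 at positions 1,3,4,7.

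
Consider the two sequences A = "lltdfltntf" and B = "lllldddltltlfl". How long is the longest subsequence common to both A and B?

7

Backtracking the LCS table gives one alignment: l (A1,B3) → l (A2,B4) → d (A4,B7) → l (A6,B8) → t (A7,B9) → t (A9,B11) → f (A10,B13).
So the longest common subsequence has length 7.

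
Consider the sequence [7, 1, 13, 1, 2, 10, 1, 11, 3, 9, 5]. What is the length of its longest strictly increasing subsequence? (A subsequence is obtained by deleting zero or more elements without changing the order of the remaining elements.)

4

Scanning left to right, the best length ending at each element is: 7→1, 1→1, 13→2, 1→1, 2→2, 10→3, 1→1, 11→4, 3→3, 9→4, 5→4.
So the longest increasing subsequence has length 4, e.g. 1, 2, 10, 11.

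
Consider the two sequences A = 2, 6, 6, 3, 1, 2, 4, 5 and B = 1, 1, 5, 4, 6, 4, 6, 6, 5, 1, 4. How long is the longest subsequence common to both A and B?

Backtracking the LCS table gives one alignment: 6 (A2,B7) → 6 (A3,B8) → 1 (A5,B10) → 4 (A7,B11).
So the longest common subsequence has length 4.

4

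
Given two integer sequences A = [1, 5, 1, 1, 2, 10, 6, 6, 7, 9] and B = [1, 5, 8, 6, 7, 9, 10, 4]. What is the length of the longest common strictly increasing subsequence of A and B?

5

For each value that appears in both, track the longest common increasing run ending there.
The best achievable length is 5; one witness is 1, 5, 6, 7, 9 (A-positions 1,2,7,9,10, B-positions 1,2,4,5,6).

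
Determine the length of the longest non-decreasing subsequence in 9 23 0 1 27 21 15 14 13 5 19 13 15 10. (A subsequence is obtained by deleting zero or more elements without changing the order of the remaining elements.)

5

One longest non-decreasing subsequence is 0, 1, 13, 13, 15 (positions 3,4,9,12,13), of length 5; no longer one exists.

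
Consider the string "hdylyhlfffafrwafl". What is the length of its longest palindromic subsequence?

7

Using dp[i][j] = 2 + dp[i+1][j−1] if the ends match, else max(dp[i+1][j], dp[i][j−1]):
dp[1][17] = 7. A witness is lfawafl at positions 4,8,11,14,15,16,17.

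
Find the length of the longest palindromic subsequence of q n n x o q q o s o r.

4

Using dp[i][j] = 2 + dp[i+1][j−1] if the ends match, else max(dp[i+1][j], dp[i][j−1]):
dp[1][11] = 4. A witness is oqqo at positions 5,6,7,10.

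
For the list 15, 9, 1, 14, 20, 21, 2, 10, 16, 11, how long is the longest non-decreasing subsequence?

Let dp[i] be the longest non-decreasing subsequence ending at position i. Then dp = [1, 1, 1, 2, 3, 4, 2, 3, 4, 4].
The maximum is 4; one witness is 9, 14, 20, 21 at positions 2,4,5,6.

4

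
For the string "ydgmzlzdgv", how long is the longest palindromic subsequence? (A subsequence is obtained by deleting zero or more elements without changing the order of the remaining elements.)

Using dp[i][j] = 2 + dp[i+1][j−1] if the ends match, else max(dp[i+1][j], dp[i][j−1]):
dp[1][10] = 5. A witness is gzlzg at positions 3,5,6,7,9.

5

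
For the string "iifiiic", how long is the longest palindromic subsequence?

5

One longest palindromic subsequence is iiiii (positions 1,2,4,5,6); it reads the same forward and backward, and the interval DP gives dp[1][7] = 5.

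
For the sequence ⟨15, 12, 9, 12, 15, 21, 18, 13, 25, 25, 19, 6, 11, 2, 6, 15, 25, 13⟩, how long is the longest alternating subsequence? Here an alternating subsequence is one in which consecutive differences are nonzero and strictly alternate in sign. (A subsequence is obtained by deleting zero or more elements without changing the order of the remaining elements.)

10

A longest alternating subsequence is 15, 12, 21, 18, 25, 6, 11, 2, 15, 13 (positions 1,2,6,7,9,12,13,14,16,18); its 9 consecutive differences strictly alternate in sign, and length 10 is optimal.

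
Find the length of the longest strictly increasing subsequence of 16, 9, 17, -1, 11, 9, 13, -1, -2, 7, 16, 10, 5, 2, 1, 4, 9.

One longest increasing subsequence is 9, 11, 13, 16 (positions 2,5,7,11), of length 4; no longer one exists.

4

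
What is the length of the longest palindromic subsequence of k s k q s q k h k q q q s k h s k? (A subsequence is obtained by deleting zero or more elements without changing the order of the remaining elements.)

13

Using dp[i][j] = 2 + dp[i+1][j−1] if the ends match, else max(dp[i+1][j], dp[i][j−1]):
dp[1][17] = 13. A witness is ksksqkhkqsksk at positions 1,2,3,5,6,7,8,9,12,13,14,16,17.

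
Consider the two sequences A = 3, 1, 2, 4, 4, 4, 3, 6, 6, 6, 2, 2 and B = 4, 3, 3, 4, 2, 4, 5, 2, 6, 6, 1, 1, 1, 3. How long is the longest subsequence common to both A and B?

5

A longest common subsequence is 3, 2, 4, 6, 6 (length 5); the LCS DP confirms no longer common subsequence exists.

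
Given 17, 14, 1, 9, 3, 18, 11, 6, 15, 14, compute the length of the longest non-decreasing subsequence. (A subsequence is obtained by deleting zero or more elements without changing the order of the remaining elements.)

4

Scanning left to right, the best length ending at each element is: 17→1, 14→1, 1→1, 9→2, 3→2, 18→3, 11→3, 6→3, 15→4, 14→4.
So the longest non-decreasing subsequence has length 4, e.g. 1, 9, 11, 15.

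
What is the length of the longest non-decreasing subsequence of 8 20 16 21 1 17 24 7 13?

4

Let dp[i] be the longest non-decreasing subsequence ending at position i. Then dp = [1, 2, 2, 3, 1, 3, 4, 2, 3].
The maximum is 4; one witness is 8, 20, 21, 24 at positions 1,2,4,7.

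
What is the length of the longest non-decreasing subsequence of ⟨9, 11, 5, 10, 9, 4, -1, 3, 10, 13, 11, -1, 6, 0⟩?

Let dp[i] be the longest non-decreasing subsequence ending at position i. Then dp = [1, 2, 1, 2, 2, 1, 1, 2, 3, 4, 4, 2, 3, 3].
The maximum is 4; one witness is 9, 10, 10, 13 at positions 1,4,9,10.

4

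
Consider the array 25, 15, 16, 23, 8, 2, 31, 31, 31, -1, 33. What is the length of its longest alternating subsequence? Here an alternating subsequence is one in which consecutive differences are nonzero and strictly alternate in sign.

Track the best alternating length ending on an up-step vs a down-step at each position: up/down = 1/1, 1/2, 3/2, 3/2, 1/4, 1/4, 5/1, 5/1, 5/1, 1/6, 7/1.
The maximum over both is 7; one such subsequence is 25, 15, 16, 8, 31, -1, 33.

7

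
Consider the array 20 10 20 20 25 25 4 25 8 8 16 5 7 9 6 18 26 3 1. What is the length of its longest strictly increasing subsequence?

Let dp[i] be the longest increasing subsequence ending at position i. Then dp = [1, 1, 2, 2, 3, 3, 1, 3, 2, 2, 3, 2, 3, 4, 3, 5, 6, 1, 1].
The maximum is 6; one witness is 4, 5, 7, 9, 18, 26 at positions 7,12,13,14,16,17.

6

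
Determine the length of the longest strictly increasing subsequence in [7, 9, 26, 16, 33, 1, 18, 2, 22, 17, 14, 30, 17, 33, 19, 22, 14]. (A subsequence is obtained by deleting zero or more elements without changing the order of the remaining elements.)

7

Let dp[i] be the longest increasing subsequence ending at position i. Then dp = [1, 2, 3, 3, 4, 1, 4, 2, 5, 4, 3, 6, 4, 7, 5, 6, 3].
The maximum is 7; one witness is 7, 9, 16, 18, 22, 30, 33 at positions 1,2,4,7,9,12,14.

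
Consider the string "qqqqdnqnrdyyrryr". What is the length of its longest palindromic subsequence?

One longest palindromic subsequence is ryrryr (positions 9,11,13,14,15,16); it reads the same forward and backward, and the interval DP gives dp[1][16] = 6.

6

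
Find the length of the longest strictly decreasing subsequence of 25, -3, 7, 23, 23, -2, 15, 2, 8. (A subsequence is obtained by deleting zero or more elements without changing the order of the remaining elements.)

4

Scanning left to right, the best length ending at each element is: 25→1, -3→2, 7→2, 23→2, 23→2, -2→3, 15→3, 2→4, 8→4.
So the longest decreasing subsequence has length 4, e.g. 25, 23, 15, 2.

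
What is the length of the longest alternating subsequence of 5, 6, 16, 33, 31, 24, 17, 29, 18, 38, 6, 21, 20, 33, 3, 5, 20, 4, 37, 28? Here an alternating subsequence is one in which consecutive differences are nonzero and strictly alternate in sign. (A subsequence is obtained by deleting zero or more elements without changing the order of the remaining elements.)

15

A longest alternating subsequence is 5, 33, 24, 29, 18, 38, 6, 21, 20, 33, 3, 5, 4, 37, 28 (positions 1,4,6,8,9,10,11,12,13,14,15,16,18,19,20); its 14 consecutive differences strictly alternate in sign, and length 15 is optimal.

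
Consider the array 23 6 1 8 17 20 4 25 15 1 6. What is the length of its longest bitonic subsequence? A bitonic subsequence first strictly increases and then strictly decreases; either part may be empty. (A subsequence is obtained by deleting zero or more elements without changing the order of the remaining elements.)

Let inc[i] be the LIS ending at i and dec[i] the longest strictly decreasing subsequence starting at i. inc = [1, 1, 1, 2, 3, 4, 2, 5, 3, 1, 3], dec = [4, 3, 1, 3, 3, 3, 2, 3, 2, 1, 1].
max_i inc[i]+dec[i]−1 = 7, with one witness 6, 8, 17, 20, 25, 15, 6.

7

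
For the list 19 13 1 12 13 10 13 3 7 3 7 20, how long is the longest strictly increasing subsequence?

4

Let dp[i] be the longest increasing subsequence ending at position i. Then dp = [1, 1, 1, 2, 3, 2, 3, 2, 3, 2, 3, 4].
The maximum is 4; one witness is 1, 12, 13, 20 at positions 3,4,5,12.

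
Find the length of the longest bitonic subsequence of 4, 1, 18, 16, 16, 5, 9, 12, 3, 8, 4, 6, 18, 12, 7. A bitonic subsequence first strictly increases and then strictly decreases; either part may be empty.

One longest bitonic subsequence is 4, 5, 9, 12, 18, 12, 7 (positions 1,6,7,8,13,14,15): it rises to 18 then falls. Length 7 is optimal.

7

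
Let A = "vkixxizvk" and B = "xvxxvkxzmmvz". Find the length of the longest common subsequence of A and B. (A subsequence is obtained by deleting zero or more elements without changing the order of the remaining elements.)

Backtracking the LCS table gives one alignment: v (A1,B5) → k (A2,B6) → x (A5,B7) → z (A7,B8) → v (A8,B11).
So the longest common subsequence has length 5.

5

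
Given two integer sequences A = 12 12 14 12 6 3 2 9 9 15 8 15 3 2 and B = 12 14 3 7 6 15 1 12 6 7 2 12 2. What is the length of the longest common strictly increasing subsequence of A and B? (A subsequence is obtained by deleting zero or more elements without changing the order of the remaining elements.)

For each value that appears in both, track the longest common increasing run ending there.
The best achievable length is 3; one witness is 12, 14, 15 (A-positions 1,3,10, B-positions 1,2,6).

3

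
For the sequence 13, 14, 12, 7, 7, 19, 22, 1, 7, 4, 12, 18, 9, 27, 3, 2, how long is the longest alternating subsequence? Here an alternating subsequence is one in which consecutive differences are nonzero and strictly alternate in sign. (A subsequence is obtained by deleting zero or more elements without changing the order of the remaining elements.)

Track the best alternating length ending on an up-step vs a down-step at each position: up/down = 1/1, 2/1, 1/3, 1/3, 1/3, 4/1, 4/1, 1/5, 6/5, 6/7, 8/5, 8/5, 8/9, 10/1, 6/11, 6/11.
The maximum over both is 11; one such subsequence is 13, 14, 12, 19, 1, 7, 4, 12, 9, 27, 3.

11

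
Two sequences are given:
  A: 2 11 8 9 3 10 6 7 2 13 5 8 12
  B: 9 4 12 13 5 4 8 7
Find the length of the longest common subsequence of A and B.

A longest common subsequence is 9, 13, 5, 8 (length 4); the LCS DP confirms no longer common subsequence exists.

4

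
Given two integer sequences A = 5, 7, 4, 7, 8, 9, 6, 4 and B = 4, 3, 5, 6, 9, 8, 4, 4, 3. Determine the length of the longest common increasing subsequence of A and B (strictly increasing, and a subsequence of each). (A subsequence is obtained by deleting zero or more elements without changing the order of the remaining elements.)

A longest common strictly increasing subsequence is 4, 6 (length 2); it appears in order in both A and B, and no longer such subsequence exists.

2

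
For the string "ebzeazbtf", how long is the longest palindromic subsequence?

Using dp[i][j] = 2 + dp[i+1][j−1] if the ends match, else max(dp[i+1][j], dp[i][j−1]):
dp[1][9] = 5. A witness is bzazb at positions 2,3,5,6,7.

5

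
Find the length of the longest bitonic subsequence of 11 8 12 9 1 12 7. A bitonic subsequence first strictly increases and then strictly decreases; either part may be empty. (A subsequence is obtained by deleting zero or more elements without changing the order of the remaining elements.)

Let inc[i] be the LIS ending at i and dec[i] the longest strictly decreasing subsequence starting at i. inc = [1, 1, 2, 2, 1, 3, 2], dec = [3, 2, 3, 2, 1, 2, 1].
max_i inc[i]+dec[i]−1 = 4, with one witness 11, 12, 9, 7.

4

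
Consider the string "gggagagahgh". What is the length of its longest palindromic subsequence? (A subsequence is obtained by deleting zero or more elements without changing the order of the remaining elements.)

7

One longest palindromic subsequence is gagagag (positions 3,4,5,6,7,8,10); it reads the same forward and backward, and the interval DP gives dp[1][11] = 7.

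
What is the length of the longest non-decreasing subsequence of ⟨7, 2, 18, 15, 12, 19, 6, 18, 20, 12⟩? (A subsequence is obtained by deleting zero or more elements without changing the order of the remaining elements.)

4

Scanning left to right, the best length ending at each element is: 7→1, 2→1, 18→2, 15→2, 12→2, 19→3, 6→2, 18→3, 20→4, 12→3.
So the longest non-decreasing subsequence has length 4, e.g. 7, 18, 19, 20.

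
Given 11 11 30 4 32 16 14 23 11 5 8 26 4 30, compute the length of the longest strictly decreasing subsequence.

6

Scanning left to right, the best length ending at each element is: 11→1, 11→1, 30→1, 4→2, 32→1, 16→2, 14→3, 23→2, 11→4, 5→5, 8→5, 26→2, 4→6, 30→2.
So the longest decreasing subsequence has length 6, e.g. 30, 16, 14, 11, 5, 4.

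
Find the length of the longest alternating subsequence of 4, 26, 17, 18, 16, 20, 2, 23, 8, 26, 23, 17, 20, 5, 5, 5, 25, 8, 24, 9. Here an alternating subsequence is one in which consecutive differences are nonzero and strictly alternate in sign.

17

Track the best alternating length ending on an up-step vs a down-step at each position: up/down = 1/1, 2/1, 2/3, 4/3, 2/5, 6/3, 1/7, 8/3, 8/9, 10/1, 10/11, 10/11, 12/11, 8/13, 8/13, 8/13, 14/11, 14/15, 16/15, 16/17.
The maximum over both is 17; one such subsequence is 4, 26, 17, 18, 16, 20, 2, 23, 8, 26, 17, 20, 5, 25, 8, 24, 9.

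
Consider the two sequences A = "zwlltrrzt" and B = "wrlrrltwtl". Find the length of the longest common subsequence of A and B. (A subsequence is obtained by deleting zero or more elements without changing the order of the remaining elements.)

5

Backtracking the LCS table gives one alignment: w (A2,B1) → l (A3,B3) → l (A4,B6) → t (A5,B7) → t (A9,B9).
So the longest common subsequence has length 5.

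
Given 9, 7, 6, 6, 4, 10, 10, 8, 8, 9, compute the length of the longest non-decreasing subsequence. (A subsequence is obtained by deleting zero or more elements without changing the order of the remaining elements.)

5

One longest non-decreasing subsequence is 6, 6, 8, 8, 9 (positions 3,4,8,9,10), of length 5; no longer one exists.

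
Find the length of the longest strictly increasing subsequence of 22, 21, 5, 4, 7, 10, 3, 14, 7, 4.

4

Scanning left to right, the best length ending at each element is: 22→1, 21→1, 5→1, 4→1, 7→2, 10→3, 3→1, 14→4, 7→2, 4→2.
So the longest increasing subsequence has length 4, e.g. 5, 7, 10, 14.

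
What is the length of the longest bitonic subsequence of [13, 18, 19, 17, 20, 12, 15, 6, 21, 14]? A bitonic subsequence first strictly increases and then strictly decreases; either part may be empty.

One longest bitonic subsequence is 13, 18, 19, 17, 15, 14 (positions 1,2,3,4,7,10): it rises to 19 then falls. Length 6 is optimal.

6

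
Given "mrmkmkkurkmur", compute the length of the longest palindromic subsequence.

One longest palindromic subsequence is rmkkkkmr (positions 2,3,4,6,7,10,11,13); it reads the same forward and backward, and the interval DP gives dp[1][13] = 8.

8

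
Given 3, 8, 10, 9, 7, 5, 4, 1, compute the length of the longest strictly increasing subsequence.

Let dp[i] be the longest increasing subsequence ending at position i. Then dp = [1, 2, 3, 3, 2, 2, 2, 1].
The maximum is 3; one witness is 3, 8, 10 at positions 1,2,3.

3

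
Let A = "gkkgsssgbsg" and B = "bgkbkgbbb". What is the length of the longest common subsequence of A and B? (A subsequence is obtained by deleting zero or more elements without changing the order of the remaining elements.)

5

Backtracking the LCS table gives one alignment: g (A1,B2) → k (A2,B3) → k (A3,B5) → g (A4,B6) → b (A9,B9).
So the longest common subsequence has length 5.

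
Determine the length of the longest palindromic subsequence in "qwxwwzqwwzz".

Using dp[i][j] = 2 + dp[i+1][j−1] if the ends match, else max(dp[i+1][j], dp[i][j−1]):
dp[1][11] = 5. A witness is wwqww at positions 4,5,7,8,9.

5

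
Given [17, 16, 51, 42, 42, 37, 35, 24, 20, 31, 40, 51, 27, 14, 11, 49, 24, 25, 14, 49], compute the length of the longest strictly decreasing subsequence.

8

Scanning left to right, the best length ending at each element is: 17→1, 16→2, 51→1, 42→2, 42→2, 37→3, 35→4, 24→5, 20→6, 31→5, 40→3, 51→1, 27→6, 14→7, 11→8, 49→2, 24→7, 25→7, 14→8, 49→2.
So the longest decreasing subsequence has length 8, e.g. 51, 42, 37, 35, 24, 20, 14, 11.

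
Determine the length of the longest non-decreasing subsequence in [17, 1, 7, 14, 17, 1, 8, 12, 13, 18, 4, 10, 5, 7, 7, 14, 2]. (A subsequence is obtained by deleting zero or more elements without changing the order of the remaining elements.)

7

One longest non-decreasing subsequence is 1, 1, 4, 5, 7, 7, 14 (positions 2,6,11,13,14,15,16), of length 7; no longer one exists.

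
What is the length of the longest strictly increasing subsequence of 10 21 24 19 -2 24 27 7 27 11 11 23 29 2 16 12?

Scanning left to right, the best length ending at each element is: 10→1, 21→2, 24→3, 19→2, -2→1, 24→3, 27→4, 7→2, 27→4, 11→3, 11→3, 23→4, 29→5, 2→2, 16→4, 12→4.
So the longest increasing subsequence has length 5, e.g. 10, 21, 24, 27, 29.

5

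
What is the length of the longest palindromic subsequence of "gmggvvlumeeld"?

4

One longest palindromic subsequence is leel (positions 7,10,11,12); it reads the same forward and backward, and the interval DP gives dp[1][13] = 4.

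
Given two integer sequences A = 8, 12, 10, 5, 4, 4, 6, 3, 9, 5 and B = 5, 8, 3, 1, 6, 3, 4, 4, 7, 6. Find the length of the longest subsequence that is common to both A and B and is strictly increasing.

A longest common strictly increasing subsequence is 5, 6 (length 2); it appears in order in both A and B, and no longer such subsequence exists.

2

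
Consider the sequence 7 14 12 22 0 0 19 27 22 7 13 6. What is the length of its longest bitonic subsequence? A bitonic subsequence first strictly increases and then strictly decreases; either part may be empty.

Let inc[i] be the LIS ending at i and dec[i] the longest strictly decreasing subsequence starting at i. inc = [1, 2, 2, 3, 1, 1, 3, 4, 4, 2, 3, 2], dec = [2, 4, 3, 4, 1, 1, 3, 4, 3, 2, 2, 1].
max_i inc[i]+dec[i]−1 = 7, with one witness 7, 14, 22, 27, 22, 13, 6.

7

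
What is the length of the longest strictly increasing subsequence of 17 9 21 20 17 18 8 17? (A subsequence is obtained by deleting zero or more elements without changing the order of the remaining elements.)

3

Let dp[i] be the longest increasing subsequence ending at position i. Then dp = [1, 1, 2, 2, 2, 3, 1, 2].
The maximum is 3; one witness is 9, 17, 18 at positions 2,5,6.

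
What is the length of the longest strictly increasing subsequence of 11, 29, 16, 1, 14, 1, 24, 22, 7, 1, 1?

3

Let dp[i] be the longest increasing subsequence ending at position i. Then dp = [1, 2, 2, 1, 2, 1, 3, 3, 2, 1, 1].
The maximum is 3; one witness is 11, 16, 24 at positions 1,3,7.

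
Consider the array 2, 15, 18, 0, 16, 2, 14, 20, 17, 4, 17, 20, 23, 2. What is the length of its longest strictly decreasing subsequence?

One longest decreasing subsequence is 18, 16, 14, 4, 2 (positions 3,5,7,10,14), of length 5; no longer one exists.

5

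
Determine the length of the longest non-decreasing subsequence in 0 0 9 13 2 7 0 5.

Scanning left to right, the best length ending at each element is: 0→1, 0→2, 9→3, 13→4, 2→3, 7→4, 0→3, 5→4.
So the longest non-decreasing subsequence has length 4, e.g. 0, 0, 9, 13.

4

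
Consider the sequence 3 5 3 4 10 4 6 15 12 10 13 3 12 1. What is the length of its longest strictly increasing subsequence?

One longest increasing subsequence is 3, 5, 10, 12, 13 (positions 1,2,5,9,11), of length 5; no longer one exists.

5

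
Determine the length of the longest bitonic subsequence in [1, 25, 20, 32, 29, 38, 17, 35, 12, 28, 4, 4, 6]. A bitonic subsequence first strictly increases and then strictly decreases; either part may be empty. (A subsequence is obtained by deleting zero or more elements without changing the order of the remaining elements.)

One longest bitonic subsequence is 1, 25, 32, 29, 17, 12, 6 (positions 1,2,4,5,7,9,13): it rises to 32 then falls. Length 7 is optimal.

7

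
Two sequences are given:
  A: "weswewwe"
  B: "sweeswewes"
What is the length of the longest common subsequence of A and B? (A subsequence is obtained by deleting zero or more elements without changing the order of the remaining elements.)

7

Backtracking the LCS table gives one alignment: w (A1,B2) → e (A2,B4) → s (A3,B5) → w (A4,B6) → e (A5,B7) → w (A7,B8) → e (A8,B9).
So the longest common subsequence has length 7.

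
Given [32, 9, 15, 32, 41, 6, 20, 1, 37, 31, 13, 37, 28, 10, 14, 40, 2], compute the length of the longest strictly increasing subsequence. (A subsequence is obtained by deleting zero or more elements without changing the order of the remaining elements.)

6

Scanning left to right, the best length ending at each element is: 32→1, 9→1, 15→2, 32→3, 41→4, 6→1, 20→3, 1→1, 37→4, 31→4, 13→2, 37→5, 28→4, 10→2, 14→3, 40→6, 2→2.
So the longest increasing subsequence has length 6, e.g. 9, 15, 20, 31, 37, 40.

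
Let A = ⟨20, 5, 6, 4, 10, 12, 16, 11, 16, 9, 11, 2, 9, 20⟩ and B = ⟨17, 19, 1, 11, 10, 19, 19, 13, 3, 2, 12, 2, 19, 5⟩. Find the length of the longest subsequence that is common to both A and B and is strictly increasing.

2

For each value that appears in both, track the longest common increasing run ending there.
The best achievable length is 2; one witness is 10, 12 (A-positions 5,6, B-positions 5,11).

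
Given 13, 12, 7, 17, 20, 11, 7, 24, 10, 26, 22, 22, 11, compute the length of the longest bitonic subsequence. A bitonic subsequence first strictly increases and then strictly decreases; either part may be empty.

7

One longest bitonic subsequence is 13, 17, 20, 24, 26, 22, 11 (positions 1,4,5,8,10,12,13): it rises to 26 then falls. Length 7 is optimal.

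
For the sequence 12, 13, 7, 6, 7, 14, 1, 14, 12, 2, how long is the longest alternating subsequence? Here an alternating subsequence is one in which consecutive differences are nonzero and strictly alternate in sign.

7

Track the best alternating length ending on an up-step vs a down-step at each position: up/down = 1/1, 2/1, 1/3, 1/3, 4/3, 4/1, 1/5, 6/1, 6/7, 6/7.
The maximum over both is 7; one such subsequence is 12, 13, 6, 7, 1, 14, 12.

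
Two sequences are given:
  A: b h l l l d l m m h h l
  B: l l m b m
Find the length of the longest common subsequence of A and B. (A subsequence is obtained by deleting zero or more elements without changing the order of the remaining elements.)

4

A longest common subsequence is llmm (length 4); the LCS DP confirms no longer common subsequence exists.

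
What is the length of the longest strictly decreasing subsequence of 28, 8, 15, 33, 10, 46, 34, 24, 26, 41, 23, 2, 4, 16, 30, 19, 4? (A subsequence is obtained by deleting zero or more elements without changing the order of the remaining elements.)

6

One longest decreasing subsequence is 46, 34, 24, 23, 16, 4 (positions 6,7,8,11,14,17), of length 6; no longer one exists.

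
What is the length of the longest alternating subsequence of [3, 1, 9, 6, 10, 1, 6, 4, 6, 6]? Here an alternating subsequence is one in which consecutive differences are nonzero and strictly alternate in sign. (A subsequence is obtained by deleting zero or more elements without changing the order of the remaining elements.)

9

Track the best alternating length ending on an up-step vs a down-step at each position: up/down = 1/1, 1/2, 3/1, 3/4, 5/1, 1/6, 7/6, 7/8, 9/6, 9/6.
The maximum over both is 9; one such subsequence is 3, 1, 9, 6, 10, 1, 6, 4, 6.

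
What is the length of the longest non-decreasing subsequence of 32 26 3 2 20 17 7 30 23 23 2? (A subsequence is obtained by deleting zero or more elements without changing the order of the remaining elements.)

Scanning left to right, the best length ending at each element is: 32→1, 26→1, 3→1, 2→1, 20→2, 17→2, 7→2, 30→3, 23→3, 23→4, 2→2.
So the longest non-decreasing subsequence has length 4, e.g. 3, 20, 23, 23.

4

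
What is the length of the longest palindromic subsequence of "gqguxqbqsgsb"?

5

Using dp[i][j] = 2 + dp[i+1][j−1] if the ends match, else max(dp[i+1][j], dp[i][j−1]):
dp[1][12] = 5. A witness is bsgsb at positions 7,9,10,11,12.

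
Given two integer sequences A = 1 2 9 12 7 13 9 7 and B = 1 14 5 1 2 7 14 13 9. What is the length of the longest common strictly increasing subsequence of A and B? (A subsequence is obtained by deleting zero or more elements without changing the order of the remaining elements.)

4

For each value that appears in both, track the longest common increasing run ending there.
The best achievable length is 4; one witness is 1, 2, 7, 13 (A-positions 1,2,5,6, B-positions 1,5,6,8).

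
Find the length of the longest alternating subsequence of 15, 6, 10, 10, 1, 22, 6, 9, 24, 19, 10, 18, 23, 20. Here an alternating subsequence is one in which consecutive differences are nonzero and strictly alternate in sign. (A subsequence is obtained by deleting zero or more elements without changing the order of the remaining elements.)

10

Track the best alternating length ending on an up-step vs a down-step at each position: up/down = 1/1, 1/2, 3/2, 3/2, 1/4, 5/1, 5/6, 7/6, 7/1, 7/8, 7/8, 9/8, 9/8, 9/10.
The maximum over both is 10; one such subsequence is 15, 6, 10, 1, 22, 6, 24, 19, 23, 20.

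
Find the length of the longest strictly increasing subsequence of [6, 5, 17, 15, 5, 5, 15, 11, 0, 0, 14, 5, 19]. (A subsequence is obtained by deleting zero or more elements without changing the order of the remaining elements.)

One longest increasing subsequence is 6, 11, 14, 19 (positions 1,8,11,13), of length 4; no longer one exists.

4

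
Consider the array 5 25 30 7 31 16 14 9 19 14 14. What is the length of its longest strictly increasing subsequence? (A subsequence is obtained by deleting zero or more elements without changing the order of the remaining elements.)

4

Let dp[i] be the longest increasing subsequence ending at position i. Then dp = [1, 2, 3, 2, 4, 3, 3, 3, 4, 4, 4].
The maximum is 4; one witness is 5, 25, 30, 31 at positions 1,2,3,5.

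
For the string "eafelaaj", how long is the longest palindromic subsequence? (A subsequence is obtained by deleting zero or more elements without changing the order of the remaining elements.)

3

One longest palindromic subsequence is aaa (positions 2,6,7); it reads the same forward and backward, and the interval DP gives dp[1][8] = 3.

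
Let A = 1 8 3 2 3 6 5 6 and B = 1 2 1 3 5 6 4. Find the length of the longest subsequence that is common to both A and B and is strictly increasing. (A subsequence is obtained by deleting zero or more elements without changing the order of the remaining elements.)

5

For each value that appears in both, track the longest common increasing run ending there.
The best achievable length is 5; one witness is 1, 2, 3, 5, 6 (A-positions 1,4,5,7,8, B-positions 1,2,4,5,6).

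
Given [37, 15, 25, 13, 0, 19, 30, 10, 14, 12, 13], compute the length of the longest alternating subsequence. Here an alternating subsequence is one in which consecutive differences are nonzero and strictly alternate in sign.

A longest alternating subsequence is 37, 15, 25, 13, 19, 10, 14, 12, 13 (positions 1,2,3,4,6,8,9,10,11); its 8 consecutive differences strictly alternate in sign, and length 9 is optimal.

9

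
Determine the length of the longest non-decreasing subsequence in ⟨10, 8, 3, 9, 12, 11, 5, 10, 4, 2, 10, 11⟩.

5

Scanning left to right, the best length ending at each element is: 10→1, 8→1, 3→1, 9→2, 12→3, 11→3, 5→2, 10→3, 4→2, 2→1, 10→4, 11→5.
So the longest non-decreasing subsequence has length 5, e.g. 8, 9, 10, 10, 11.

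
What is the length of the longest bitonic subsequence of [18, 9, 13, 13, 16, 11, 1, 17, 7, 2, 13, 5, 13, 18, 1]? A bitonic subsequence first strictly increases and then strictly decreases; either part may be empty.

One longest bitonic subsequence is 9, 13, 16, 11, 7, 5, 1 (positions 2,3,5,6,9,12,15): it rises to 16 then falls. Length 7 is optimal.

7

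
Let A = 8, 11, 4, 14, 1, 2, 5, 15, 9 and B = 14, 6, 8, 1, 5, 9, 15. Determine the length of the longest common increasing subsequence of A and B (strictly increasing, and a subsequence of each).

A longest common strictly increasing subsequence is 1, 5, 9 (length 3); it appears in order in both A and B, and no longer such subsequence exists.

3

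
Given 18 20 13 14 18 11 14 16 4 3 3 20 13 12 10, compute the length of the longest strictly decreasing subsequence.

6

One longest decreasing subsequence is 20, 18, 14, 13, 12, 10 (positions 2,5,7,13,14,15), of length 6; no longer one exists.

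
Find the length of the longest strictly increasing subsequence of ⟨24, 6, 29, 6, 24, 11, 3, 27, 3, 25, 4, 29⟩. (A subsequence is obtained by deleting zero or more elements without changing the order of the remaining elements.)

One longest increasing subsequence is 6, 24, 27, 29 (positions 2,5,8,12), of length 4; no longer one exists.

4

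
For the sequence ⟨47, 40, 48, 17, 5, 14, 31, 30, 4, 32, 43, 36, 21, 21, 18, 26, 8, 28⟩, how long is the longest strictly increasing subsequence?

5

Scanning left to right, the best length ending at each element is: 47→1, 40→1, 48→2, 17→1, 5→1, 14→2, 31→3, 30→3, 4→1, 32→4, 43→5, 36→5, 21→3, 21→3, 18→3, 26→4, 8→2, 28→5.
So the longest increasing subsequence has length 5, e.g. 5, 14, 31, 32, 43.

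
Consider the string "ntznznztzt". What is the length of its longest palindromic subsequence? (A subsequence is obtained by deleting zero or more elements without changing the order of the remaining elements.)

7

One longest palindromic subsequence is tzznzzt (positions 2,3,5,6,7,9,10); it reads the same forward and backward, and the interval DP gives dp[1][10] = 7.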